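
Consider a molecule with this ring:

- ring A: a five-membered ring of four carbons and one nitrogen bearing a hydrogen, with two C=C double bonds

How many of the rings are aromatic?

Ring A is planar and fully conjugated; 2 ring double bonds (4 π electrons) plus a heteroatom lone pair (2) give 6 π electrons. That satisfies 4n+2 with n=1, so ring A is aromatic (pyrrole).

1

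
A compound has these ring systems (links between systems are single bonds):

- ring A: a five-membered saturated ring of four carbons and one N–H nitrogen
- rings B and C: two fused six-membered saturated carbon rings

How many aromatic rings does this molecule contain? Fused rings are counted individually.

Ring A has only sp³ atoms, so it is not fully conjugated — not aromatic (pyrrolidine).
Ring B has only sp³ atoms, so it is not fully conjugated — not aromatic (cyclohexane ring).
Ring C has only sp³ atoms, so it is not fully conjugated — not aromatic (cyclohexane ring).
No ring is aromatic. Total: 0.

0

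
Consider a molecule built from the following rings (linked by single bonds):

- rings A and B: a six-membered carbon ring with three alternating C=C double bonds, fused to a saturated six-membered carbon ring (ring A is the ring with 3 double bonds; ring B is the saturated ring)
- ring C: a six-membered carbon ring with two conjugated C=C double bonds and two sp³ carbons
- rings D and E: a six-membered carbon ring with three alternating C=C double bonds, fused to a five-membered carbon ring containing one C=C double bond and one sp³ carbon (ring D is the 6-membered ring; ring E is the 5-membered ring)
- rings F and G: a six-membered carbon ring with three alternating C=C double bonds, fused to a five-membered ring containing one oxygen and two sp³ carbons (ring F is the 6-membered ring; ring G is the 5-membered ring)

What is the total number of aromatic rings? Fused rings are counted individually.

3

Ring A is fully conjugated (every ring atom contributes a p orbital); 3 ring double bonds give 6 π electrons. 6 = 4(1)+2, so ring A is aromatic (benzene ring).
Ring B has four sp³ carbons, so it is not fully conjugated — not aromatic (cyclohexane ring).
Ring C has two sp³ carbons, so it is not fully conjugated — not aromatic (1,3-cyclohexadiene).
Ring D has a continuous p-orbital overlap around the ring; 3 ring double bonds give 6 π electrons. 6 = 4(1)+2, so ring D is aromatic (benzene ring).
Ring E has one sp³ carbon, so it is not fully conjugated — not aromatic (cyclopentene ring).
Ring F has a continuous p-orbital overlap around the ring; 3 ring double bonds give 6 π electrons. Since 6 = 4n+2 (n=1), ring F is aromatic (benzene ring).
Ring G has two sp³ carbons, so it is not fully conjugated — not aromatic (oxolane ring).
Aromatic: A, D, F. Total: 3.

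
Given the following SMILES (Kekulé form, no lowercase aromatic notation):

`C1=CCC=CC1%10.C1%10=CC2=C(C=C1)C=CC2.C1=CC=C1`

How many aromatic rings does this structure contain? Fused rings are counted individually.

The SMILES encodes a six-membered carbon ring with two isolated C=C double bonds and two sp³ carbons; a six-membered carbon ring with three alternating C=C double bonds, fused to a five-membered carbon ring containing one C=C double bond and one sp³ carbon; a four-membered carbon ring with two alternating C=C double bonds.
The 6-membered ring has two sp³ carbons, so it is not fully conjugated — not aromatic (1,4-cyclohexadiene).
The second 6-membered ring is planar and fully conjugated; 3 ring double bonds give 6 π electrons. That satisfies 4n+2 with n=1, so it is aromatic (benzene ring).
The 5-membered ring has one sp³ carbon, so it is not fully conjugated — not aromatic (cyclopentene ring).
The 4-membered ring has only sp² ring atoms; a planar conformation would have a fully conjugated π system of 4 electrons. But 4 = 4(1), which is 4n not 4n+2, so it is not aromatic (cyclobutadiene) — cyclobutadiene is antiaromatic and distorts to a rectangle.
1 of the 4 rings is aromatic. Total: 1.

1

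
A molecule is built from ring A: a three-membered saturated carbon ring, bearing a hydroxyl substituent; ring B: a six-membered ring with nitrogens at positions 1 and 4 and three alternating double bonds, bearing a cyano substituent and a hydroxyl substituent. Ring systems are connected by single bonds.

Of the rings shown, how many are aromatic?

1

Ring A has only sp³ atoms, so it is not fully conjugated — not aromatic (cyclopropane).
Ring B is planar and fully conjugated; 3 ring double bonds give 6 π electrons. Since 6 = 4n+2 (n=1), ring B is aromatic (pyrazine).
Aromatic: B. Total: 1.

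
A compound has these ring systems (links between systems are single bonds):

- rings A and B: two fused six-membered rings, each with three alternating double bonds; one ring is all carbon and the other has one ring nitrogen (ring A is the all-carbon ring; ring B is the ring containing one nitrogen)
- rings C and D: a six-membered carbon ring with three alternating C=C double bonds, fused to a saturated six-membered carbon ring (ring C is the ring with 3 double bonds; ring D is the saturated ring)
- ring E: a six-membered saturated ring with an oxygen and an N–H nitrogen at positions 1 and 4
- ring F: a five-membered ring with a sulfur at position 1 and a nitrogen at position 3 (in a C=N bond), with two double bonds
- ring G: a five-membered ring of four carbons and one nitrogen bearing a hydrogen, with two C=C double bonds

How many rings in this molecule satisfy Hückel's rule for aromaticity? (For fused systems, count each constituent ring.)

Rings A and B form a fused bicyclic system (with one nitrogen) with 10 sp² atoms and 10 π electrons from ring double bonds. 10 = 4(2)+2, so the system is aromatic and both rings count as aromatic (quinoline).
Ring C is fully conjugated (every ring atom contributes a p orbital); 3 ring double bonds give 6 π electrons. 6 = 4(1)+2, so ring C is aromatic (benzene ring).
Ring D has four sp³ carbons, so it is not fully conjugated — not aromatic (cyclohexane ring).
Ring E has only sp³ atoms, so it is not fully conjugated — not aromatic (morpholine).
Ring F has a continuous p-orbital overlap around the ring; 2 ring double bonds (4 π electrons) plus a heteroatom lone pair (2) give 6 π electrons. 6 = 4(1)+2, so ring F is aromatic (thiazole).
Ring G is fully conjugated (every ring atom contributes a p orbital); 2 ring double bonds (4 π electrons) plus a heteroatom lone pair (2) give 6 π electrons. That satisfies 4n+2 with n=1, so ring G is aromatic (pyrrole).
Aromatic: A, B, C, F, G. Total: 5.

5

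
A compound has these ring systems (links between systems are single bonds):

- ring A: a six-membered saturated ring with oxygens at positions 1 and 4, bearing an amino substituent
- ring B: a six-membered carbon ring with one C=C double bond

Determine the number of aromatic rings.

Ring A has only sp³ atoms, so it is not fully conjugated — not aromatic (1,4-dioxane).
Ring B has four sp³ carbons, so it is not fully conjugated — not aromatic (cyclohexene).
No ring is aromatic. Total: 0.

0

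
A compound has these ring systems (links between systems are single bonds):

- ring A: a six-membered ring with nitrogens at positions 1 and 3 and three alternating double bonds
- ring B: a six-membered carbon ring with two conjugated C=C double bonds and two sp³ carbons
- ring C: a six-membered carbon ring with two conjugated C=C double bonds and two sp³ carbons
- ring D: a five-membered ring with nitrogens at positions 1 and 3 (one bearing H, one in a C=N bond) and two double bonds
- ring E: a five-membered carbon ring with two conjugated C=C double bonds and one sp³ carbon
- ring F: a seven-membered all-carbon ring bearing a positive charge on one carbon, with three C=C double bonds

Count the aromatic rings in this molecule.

Ring A is planar and fully conjugated; 3 ring double bonds give 6 π electrons. Since 6 = 4n+2 (n=1), ring A is aromatic (pyrimidine).
Ring B has two sp³ carbons, so it is not fully conjugated — not aromatic (1,3-cyclohexadiene).
Ring C has two sp³ carbons, so it is not fully conjugated — not aromatic (1,3-cyclohexadiene).
Ring D is fully conjugated (every ring atom contributes a p orbital); 2 ring double bonds (4 π electrons) plus a heteroatom lone pair (2) give 6 π electrons. That satisfies 4n+2 with n=1, so ring D is aromatic (imidazole).
Ring E has one sp³ carbon, so it is not fully conjugated — not aromatic (cyclopentadiene).
Ring F is fully conjugated (every ring atom contributes a p orbital); 3 ring double bonds (6 π electrons) plus the carbocation's empty p orbital (0, but keeps the ring conjugated) give 6 π electrons. Since 6 = 4n+2 (n=1), ring F is aromatic (tropylium cation).
Aromatic: A, D, F. Total: 3.

3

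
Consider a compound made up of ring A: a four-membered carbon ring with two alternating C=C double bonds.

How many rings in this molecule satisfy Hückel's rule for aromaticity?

Ring A has only sp² ring atoms; a planar conformation would have a fully conjugated π system of 4 electrons. But 4 = 4(1), which is 4n not 4n+2, so ring A is not aromatic (cyclobutadiene) — cyclobutadiene is antiaromatic and distorts to a rectangle.

0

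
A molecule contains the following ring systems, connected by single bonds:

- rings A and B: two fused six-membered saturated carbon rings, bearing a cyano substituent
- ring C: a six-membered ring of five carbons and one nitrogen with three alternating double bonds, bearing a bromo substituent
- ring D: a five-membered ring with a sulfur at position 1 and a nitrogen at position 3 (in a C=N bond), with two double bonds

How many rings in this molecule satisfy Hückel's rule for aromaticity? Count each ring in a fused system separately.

Ring A has only sp³ atoms, so it is not fully conjugated — not aromatic (cyclohexane ring).
Ring B has only sp³ atoms, so it is not fully conjugated — not aromatic (cyclohexane ring).
Ring C is planar and fully conjugated; 3 ring double bonds give 6 π electrons. Since 6 = 4n+2 (n=1), ring C is aromatic (pyridine).
Ring D is fully conjugated (every ring atom contributes a p orbital); 2 ring double bonds (4 π electrons) plus a heteroatom lone pair (2) give 6 π electrons. That satisfies 4n+2 with n=1, so ring D is aromatic (thiazole).
Aromatic: C, D. Total: 2.

2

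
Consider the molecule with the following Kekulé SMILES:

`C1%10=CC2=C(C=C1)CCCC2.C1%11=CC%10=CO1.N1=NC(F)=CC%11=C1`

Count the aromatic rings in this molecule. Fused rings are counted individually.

The SMILES encodes a six-membered carbon ring with three alternating C=C double bonds, fused to a saturated six-membered carbon ring; a five-membered ring of four carbons and one oxygen, with two C=C double bonds; a six-membered ring with two adjacent nitrogens and three alternating double bonds.
The 6-membered ring has a continuous p-orbital overlap around the ring; 3 ring double bonds give 6 π electrons. Since 6 = 4n+2 (n=1), it is aromatic (benzene ring).
The second 6-membered ring has four sp³ carbons, so it is not fully conjugated — not aromatic (cyclohexane ring).
The 5-membered ring with one oxygen is fully conjugated (every ring atom contributes a p orbital); 2 ring double bonds (4 π electrons) plus a heteroatom lone pair (2) give 6 π electrons. Since 6 = 4n+2 (n=1), it is aromatic (furan).
The 6-membered ring with two nitrogens (1,2) has a continuous p-orbital overlap around the ring; 3 ring double bonds give 6 π electrons. Since 6 = 4n+2 (n=1), it is aromatic (pyridazine).
3 of the 4 rings are aromatic. Total: 3.

3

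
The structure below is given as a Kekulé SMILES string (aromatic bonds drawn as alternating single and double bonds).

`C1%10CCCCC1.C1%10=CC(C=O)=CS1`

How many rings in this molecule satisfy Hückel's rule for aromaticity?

The SMILES encodes a six-membered saturated carbon ring; a five-membered ring of four carbons and one sulfur, with two C=C double bonds.
The 6-membered ring has only sp³ atoms, so it is not fully conjugated — not aromatic (cyclohexane).
The 5-membered ring with one sulfur is fully conjugated (every ring atom contributes a p orbital); 2 ring double bonds (4 π electrons) plus a heteroatom lone pair (2) give 6 π electrons. Since 6 = 4n+2 (n=1), it is aromatic (thiophene).
1 of the 2 rings is aromatic. Total: 1.

1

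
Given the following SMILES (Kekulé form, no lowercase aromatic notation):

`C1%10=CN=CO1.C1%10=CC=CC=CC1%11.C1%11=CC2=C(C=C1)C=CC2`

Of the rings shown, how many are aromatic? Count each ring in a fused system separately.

The SMILES encodes a five-membered ring with an oxygen at position 1 and a nitrogen at position 3 (in a C=N bond), with two double bonds; a seven-membered carbon ring with three C=C double bonds and one sp³ carbon; a six-membered carbon ring with three alternating C=C double bonds, fused to a five-membered carbon ring containing one C=C double bond and one sp³ carbon.
The 5-membered ring with one oxygen and one =N– is planar and fully conjugated; 2 ring double bonds (4 π electrons) plus a heteroatom lone pair (2) give 6 π electrons. That satisfies 4n+2 with n=1, so it is aromatic (oxazole).
The 7-membered ring has one sp³ carbon, so it is not fully conjugated — not aromatic (cycloheptatriene).
The 6-membered ring has a continuous p-orbital overlap around the ring; 3 ring double bonds give 6 π electrons. That satisfies 4n+2 with n=1, so it is aromatic (benzene ring).
The 5-membered ring has one sp³ carbon, so it is not fully conjugated — not aromatic (cyclopentene ring).
2 of the 4 rings are aromatic. Total: 2.

2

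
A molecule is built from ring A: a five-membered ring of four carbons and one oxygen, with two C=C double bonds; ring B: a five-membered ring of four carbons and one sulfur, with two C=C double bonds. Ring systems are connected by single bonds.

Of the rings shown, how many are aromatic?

Ring A is fully conjugated (every ring atom contributes a p orbital); 2 ring double bonds (4 π electrons) plus a heteroatom lone pair (2) give 6 π electrons. That satisfies 4n+2 with n=1, so ring A is aromatic (furan).
Ring B is planar and fully conjugated; 2 ring double bonds (4 π electrons) plus a heteroatom lone pair (2) give 6 π electrons. Since 6 = 4n+2 (n=1), ring B is aromatic (thiophene).
Aromatic: A, B. Total: 2.

2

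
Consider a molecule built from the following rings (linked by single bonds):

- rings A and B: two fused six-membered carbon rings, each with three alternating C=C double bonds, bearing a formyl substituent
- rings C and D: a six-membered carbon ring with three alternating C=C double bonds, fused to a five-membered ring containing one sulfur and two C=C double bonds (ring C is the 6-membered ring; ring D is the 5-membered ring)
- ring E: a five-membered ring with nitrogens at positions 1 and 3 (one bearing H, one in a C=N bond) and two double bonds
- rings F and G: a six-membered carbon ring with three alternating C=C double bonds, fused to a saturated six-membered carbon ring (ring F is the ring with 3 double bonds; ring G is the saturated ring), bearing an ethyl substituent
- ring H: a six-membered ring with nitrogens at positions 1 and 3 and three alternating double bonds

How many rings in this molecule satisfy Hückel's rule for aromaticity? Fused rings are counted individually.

7

Rings A and B form a fused bicyclic system with 10 sp² atoms and 10 π electrons from ring double bonds. 10 = 4(2)+2, so the system is aromatic and both rings count as aromatic (naphthalene).
Rings C and D form a fused bicyclic system (with one sulfur) with 9 sp² atoms and 10 π electrons from ring double bonds plus a heteroatom lone pair. 10 = 4(2)+2, so the system is aromatic and both rings count as aromatic (benzothiophene).
Ring E is fully conjugated (every ring atom contributes a p orbital); 2 ring double bonds (4 π electrons) plus a heteroatom lone pair (2) give 6 π electrons. That satisfies 4n+2 with n=1, so ring E is aromatic (imidazole).
Ring F is planar and fully conjugated; 3 ring double bonds give 6 π electrons. That satisfies 4n+2 with n=1, so ring F is aromatic (benzene ring).
Ring G has four sp³ carbons, so it is not fully conjugated — not aromatic (cyclohexane ring).
Ring H is fully conjugated (every ring atom contributes a p orbital); 3 ring double bonds give 6 π electrons. That satisfies 4n+2 with n=1, so ring H is aromatic (pyrimidine).
Aromatic: A, B, C, D, E, F, H. Total: 7.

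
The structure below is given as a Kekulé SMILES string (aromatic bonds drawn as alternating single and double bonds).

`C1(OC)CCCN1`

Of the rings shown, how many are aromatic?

0

The SMILES encodes a five-membered saturated ring of four carbons and one N–H nitrogen.
The 5-membered ring with one N–H has only sp³ atoms, so it is not fully conjugated — not aromatic (pyrrolidine).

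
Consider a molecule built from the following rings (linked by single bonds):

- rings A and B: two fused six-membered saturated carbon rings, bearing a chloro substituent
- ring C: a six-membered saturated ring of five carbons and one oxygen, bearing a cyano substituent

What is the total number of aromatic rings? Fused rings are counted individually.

Ring A has only sp³ atoms, so it is not fully conjugated — not aromatic (cyclohexane ring).
Ring B has only sp³ atoms, so it is not fully conjugated — not aromatic (cyclohexane ring).
Ring C has only sp³ atoms, so it is not fully conjugated — not aromatic (tetrahydropyran).
No ring is aromatic. Total: 0.

0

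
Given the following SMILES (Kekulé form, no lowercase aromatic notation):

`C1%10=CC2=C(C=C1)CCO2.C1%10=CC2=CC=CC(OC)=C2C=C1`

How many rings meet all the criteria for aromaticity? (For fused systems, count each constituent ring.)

The SMILES encodes a six-membered carbon ring with three alternating C=C double bonds, fused to a five-membered ring containing one oxygen and two sp³ carbons; two fused six-membered carbon rings, each with three alternating C=C double bonds.
The 6-membered ring has a continuous p-orbital overlap around the ring; 3 ring double bonds give 6 π electrons. 6 = 4(1)+2, so it is aromatic (benzene ring).
The 5-membered ring with one oxygen has two sp³ carbons, so it is not fully conjugated — not aromatic (oxolane ring).
The fused 6/6-membered bicyclic is a single π system with 10 sp² atoms and 10 π electrons from ring double bonds. 10 = 4(2)+2, so the system is aromatic and both rings count as aromatic (naphthalene).
3 of the 4 rings are aromatic. Total: 3.

3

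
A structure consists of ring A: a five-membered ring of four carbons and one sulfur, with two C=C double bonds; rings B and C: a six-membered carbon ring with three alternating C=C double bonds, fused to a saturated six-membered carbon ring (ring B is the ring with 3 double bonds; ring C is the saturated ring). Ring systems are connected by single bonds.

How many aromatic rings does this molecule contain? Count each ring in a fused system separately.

Ring A has a continuous p-orbital overlap around the ring; 2 ring double bonds (4 π electrons) plus a heteroatom lone pair (2) give 6 π electrons. Since 6 = 4n+2 (n=1), ring A is aromatic (thiophene).
Ring B is fully conjugated (every ring atom contributes a p orbital); 3 ring double bonds give 6 π electrons. That satisfies 4n+2 with n=1, so ring B is aromatic (benzene ring).
Ring C has four sp³ carbons, so it is not fully conjugated — not aromatic (cyclohexane ring).
Aromatic: A, B. Total: 2.

2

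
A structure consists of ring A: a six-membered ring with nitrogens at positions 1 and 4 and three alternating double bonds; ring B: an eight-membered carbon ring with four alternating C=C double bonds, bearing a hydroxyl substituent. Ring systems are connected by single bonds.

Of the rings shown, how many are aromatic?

1

Ring A has a continuous p-orbital overlap around the ring; 3 ring double bonds give 6 π electrons. 6 = 4(1)+2, so ring A is aromatic (pyrazine).
Ring B has only sp² ring atoms; a planar conformation would have a fully conjugated π system of 8 electrons. But 8 = 4(2), which is 4n not 4n+2, so ring B is not aromatic (cyclooctatetraene) — cyclooctatetraene distorts into a non-planar tub to avoid antiaromaticity.
Aromatic: A. Total: 1.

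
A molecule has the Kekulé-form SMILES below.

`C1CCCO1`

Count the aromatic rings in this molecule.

0

The SMILES encodes a five-membered saturated ring of four carbons and one oxygen.
The 5-membered ring with one oxygen has only sp³ atoms, so it is not fully conjugated — not aromatic (tetrahydrofuran).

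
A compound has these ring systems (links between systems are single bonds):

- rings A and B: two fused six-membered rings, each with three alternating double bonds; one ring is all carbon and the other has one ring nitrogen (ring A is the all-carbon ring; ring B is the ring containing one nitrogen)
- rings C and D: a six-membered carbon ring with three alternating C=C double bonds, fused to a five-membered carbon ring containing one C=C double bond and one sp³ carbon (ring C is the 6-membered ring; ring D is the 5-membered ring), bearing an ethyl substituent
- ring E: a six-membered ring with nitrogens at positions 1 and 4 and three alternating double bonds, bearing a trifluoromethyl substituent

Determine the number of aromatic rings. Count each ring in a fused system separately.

Rings A and B form a fused bicyclic system (with one nitrogen) with 10 sp² atoms and 10 π electrons from ring double bonds. 10 = 4(2)+2, so the system is aromatic and both rings count as aromatic (quinoline).
Ring C is planar and fully conjugated; 3 ring double bonds give 6 π electrons. That satisfies 4n+2 with n=1, so ring C is aromatic (benzene ring).
Ring D has one sp³ carbon, so it is not fully conjugated — not aromatic (cyclopentene ring).
Ring E has a continuous p-orbital overlap around the ring; 3 ring double bonds give 6 π electrons. 6 = 4(1)+2, so ring E is aromatic (pyrazine).
Aromatic: A, B, C, E. Total: 4.

4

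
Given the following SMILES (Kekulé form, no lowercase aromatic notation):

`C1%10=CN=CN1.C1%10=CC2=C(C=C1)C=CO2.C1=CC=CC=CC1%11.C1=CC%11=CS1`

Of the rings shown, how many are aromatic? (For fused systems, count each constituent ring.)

4

The SMILES encodes a five-membered ring with nitrogens at positions 1 and 3 (one bearing H, one in a C=N bond) and two double bonds; a six-membered carbon ring with three alternating C=C double bonds, fused to a five-membered ring containing one oxygen and two C=C double bonds; a seven-membered carbon ring with three C=C double bonds and one sp³ carbon; a five-membered ring of four carbons and one sulfur, with two C=C double bonds.
The 5-membered ring with two nitrogens (one N–H, one =N–) is planar and fully conjugated; 2 ring double bonds (4 π electrons) plus a heteroatom lone pair (2) give 6 π electrons. 6 = 4(1)+2, so it is aromatic (imidazole).
The fused 6/5-membered bicyclic (with one oxygen) is a single π system with 9 sp² atoms and 10 π electrons from ring double bonds plus a heteroatom lone pair. 10 = 4(2)+2, so the system is aromatic and both rings count as aromatic (benzofuran).
The 7-membered ring has one sp³ carbon, so it is not fully conjugated — not aromatic (cycloheptatriene).
The 5-membered ring with one sulfur is planar and fully conjugated; 2 ring double bonds (4 π electrons) plus a heteroatom lone pair (2) give 6 π electrons. 6 = 4(1)+2, so it is aromatic (thiophene).
4 of the 5 rings are aromatic. Total: 4.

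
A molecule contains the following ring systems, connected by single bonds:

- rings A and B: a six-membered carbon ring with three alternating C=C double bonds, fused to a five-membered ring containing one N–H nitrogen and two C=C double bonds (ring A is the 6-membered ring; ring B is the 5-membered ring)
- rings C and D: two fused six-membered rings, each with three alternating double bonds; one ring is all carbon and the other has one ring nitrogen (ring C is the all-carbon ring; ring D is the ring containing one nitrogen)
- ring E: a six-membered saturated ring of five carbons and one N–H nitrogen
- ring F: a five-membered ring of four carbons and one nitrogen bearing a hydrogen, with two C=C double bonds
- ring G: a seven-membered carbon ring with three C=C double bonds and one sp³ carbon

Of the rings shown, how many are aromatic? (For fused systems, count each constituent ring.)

Rings A and B form a fused bicyclic system (with one N–H) with 9 sp² atoms and 10 π electrons from ring double bonds plus a heteroatom lone pair. 10 = 4(2)+2, so the system is aromatic and both rings count as aromatic (indole).
Rings C and D form a fused bicyclic system (with one nitrogen) with 10 sp² atoms and 10 π electrons from ring double bonds. 10 = 4(2)+2, so the system is aromatic and both rings count as aromatic (quinoline).
Ring E has only sp³ atoms, so it is not fully conjugated — not aromatic (piperidine).
Ring F is fully conjugated (every ring atom contributes a p orbital); 2 ring double bonds (4 π electrons) plus a heteroatom lone pair (2) give 6 π electrons. That satisfies 4n+2 with n=1, so ring F is aromatic (pyrrole).
Ring G has one sp³ carbon, so it is not fully conjugated — not aromatic (cycloheptatriene).
Aromatic: A, B, C, D, F. Total: 5.

5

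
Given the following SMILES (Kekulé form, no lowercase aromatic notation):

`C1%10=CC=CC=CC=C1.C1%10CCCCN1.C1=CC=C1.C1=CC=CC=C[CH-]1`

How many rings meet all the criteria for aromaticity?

The SMILES encodes an eight-membered carbon ring with four alternating C=C double bonds; a six-membered saturated ring of five carbons and one N–H nitrogen; a four-membered carbon ring with two alternating C=C double bonds; a seven-membered all-carbon ring bearing a negative charge on one carbon, with three C=C double bonds.
The 8-membered ring has only sp² ring atoms; a planar conformation would have a fully conjugated π system of 8 electrons. But 8 = 4(2), which is 4n not 4n+2, so it is not aromatic (cyclooctatetraene) — cyclooctatetraene distorts into a non-planar tub to avoid antiaromaticity.
The 6-membered ring with one N–H has only sp³ atoms, so it is not fully conjugated — not aromatic (piperidine).
The 4-membered ring has only sp² ring atoms; a planar conformation would have a fully conjugated π system of 4 electrons. But 4 = 4(1), which is 4n not 4n+2, so it is not aromatic (cyclobutadiene) — cyclobutadiene is antiaromatic and distorts to a rectangle.
The 7-membered ring has only sp² ring atoms; a planar conformation would have a fully conjugated π system of 8 electrons. But 8 = 4(2), which is 4n not 4n+2, so it is not aromatic (cycloheptatrienyl anion).
None of the rings are aromatic. Total: 0.

0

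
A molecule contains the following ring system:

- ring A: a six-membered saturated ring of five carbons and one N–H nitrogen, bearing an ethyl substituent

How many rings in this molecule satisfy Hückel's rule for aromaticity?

0

Ring A has only sp³ atoms, so it is not fully conjugated — not aromatic (piperidine).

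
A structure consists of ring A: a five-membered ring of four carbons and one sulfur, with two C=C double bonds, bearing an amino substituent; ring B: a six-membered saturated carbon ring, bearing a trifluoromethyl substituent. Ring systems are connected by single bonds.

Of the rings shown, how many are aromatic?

Ring A is planar and fully conjugated; 2 ring double bonds (4 π electrons) plus a heteroatom lone pair (2) give 6 π electrons. Since 6 = 4n+2 (n=1), ring A is aromatic (thiophene).
Ring B has only sp³ atoms, so it is not fully conjugated — not aromatic (cyclohexane).
Aromatic: A. Total: 1.

1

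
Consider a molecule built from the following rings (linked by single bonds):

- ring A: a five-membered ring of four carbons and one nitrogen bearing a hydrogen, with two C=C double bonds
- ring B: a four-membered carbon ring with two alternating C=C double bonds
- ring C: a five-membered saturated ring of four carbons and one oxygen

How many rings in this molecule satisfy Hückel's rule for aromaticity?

1

Ring A is planar and fully conjugated; 2 ring double bonds (4 π electrons) plus a heteroatom lone pair (2) give 6 π electrons. That satisfies 4n+2 with n=1, so ring A is aromatic (pyrrole).
Ring B has only sp² ring atoms; a planar conformation would have a fully conjugated π system of 4 electrons. But 4 = 4(1), which is 4n not 4n+2, so ring B is not aromatic (cyclobutadiene) — cyclobutadiene is antiaromatic and distorts to a rectangle.
Ring C has only sp³ atoms, so it is not fully conjugated — not aromatic (tetrahydrofuran).
Aromatic: A. Total: 1.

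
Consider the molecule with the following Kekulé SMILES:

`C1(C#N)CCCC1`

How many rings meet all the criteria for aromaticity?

0

The SMILES encodes a five-membered saturated carbon ring.
The 5-membered ring has only sp³ atoms, so it is not fully conjugated — not aromatic (cyclopentane).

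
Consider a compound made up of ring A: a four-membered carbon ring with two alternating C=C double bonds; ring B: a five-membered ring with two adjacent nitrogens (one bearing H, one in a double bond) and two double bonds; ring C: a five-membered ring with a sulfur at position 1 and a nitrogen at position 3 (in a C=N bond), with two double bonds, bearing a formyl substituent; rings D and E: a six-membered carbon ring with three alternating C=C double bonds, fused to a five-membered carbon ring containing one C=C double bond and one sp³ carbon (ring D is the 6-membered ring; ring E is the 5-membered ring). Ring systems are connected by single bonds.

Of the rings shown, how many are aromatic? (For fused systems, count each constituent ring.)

Ring A has only sp² ring atoms; a planar conformation would have a fully conjugated π system of 4 electrons. But 4 = 4(1), which is 4n not 4n+2, so ring A is not aromatic (cyclobutadiene) — cyclobutadiene is antiaromatic and distorts to a rectangle.
Ring B has a continuous p-orbital overlap around the ring; 2 ring double bonds (4 π electrons) plus a heteroatom lone pair (2) give 6 π electrons. That satisfies 4n+2 with n=1, so ring B is aromatic (pyrazole).
Ring C is planar and fully conjugated; 2 ring double bonds (4 π electrons) plus a heteroatom lone pair (2) give 6 π electrons. 6 = 4(1)+2, so ring C is aromatic (thiazole).
Ring D is planar and fully conjugated; 3 ring double bonds give 6 π electrons. Since 6 = 4n+2 (n=1), ring D is aromatic (benzene ring).
Ring E has one sp³ carbon, so it is not fully conjugated — not aromatic (cyclopentene ring).
Aromatic: B, C, D. Total: 3.

3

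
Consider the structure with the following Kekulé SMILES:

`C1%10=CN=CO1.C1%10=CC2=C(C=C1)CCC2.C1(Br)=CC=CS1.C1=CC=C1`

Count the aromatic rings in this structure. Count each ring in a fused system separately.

The SMILES encodes a five-membered ring with an oxygen at position 1 and a nitrogen at position 3 (in a C=N bond), with two double bonds; a six-membered carbon ring with three alternating C=C double bonds, fused to a saturated five-membered carbon ring; a five-membered ring of four carbons and one sulfur, with two C=C double bonds; a four-membered carbon ring with two alternating C=C double bonds.
The 5-membered ring with one oxygen and one =N– is fully conjugated (every ring atom contributes a p orbital); 2 ring double bonds (4 π electrons) plus a heteroatom lone pair (2) give 6 π electrons. Since 6 = 4n+2 (n=1), it is aromatic (oxazole).
The 6-membered ring is fully conjugated (every ring atom contributes a p orbital); 3 ring double bonds give 6 π electrons. Since 6 = 4n+2 (n=1), it is aromatic (benzene ring).
The 5-membered ring has three sp³ carbons, so it is not fully conjugated — not aromatic (cyclopentane ring).
The 5-membered ring with one sulfur is fully conjugated (every ring atom contributes a p orbital); 2 ring double bonds (4 π electrons) plus a heteroatom lone pair (2) give 6 π electrons. That satisfies 4n+2 with n=1, so it is aromatic (thiophene).
The 4-membered ring has only sp² ring atoms; a planar conformation would have a fully conjugated π system of 4 electrons. But 4 = 4(1), which is 4n not 4n+2, so it is not aromatic (cyclobutadiene) — cyclobutadiene is antiaromatic and distorts to a rectangle.
3 of the 5 rings are aromatic. Total: 3.

3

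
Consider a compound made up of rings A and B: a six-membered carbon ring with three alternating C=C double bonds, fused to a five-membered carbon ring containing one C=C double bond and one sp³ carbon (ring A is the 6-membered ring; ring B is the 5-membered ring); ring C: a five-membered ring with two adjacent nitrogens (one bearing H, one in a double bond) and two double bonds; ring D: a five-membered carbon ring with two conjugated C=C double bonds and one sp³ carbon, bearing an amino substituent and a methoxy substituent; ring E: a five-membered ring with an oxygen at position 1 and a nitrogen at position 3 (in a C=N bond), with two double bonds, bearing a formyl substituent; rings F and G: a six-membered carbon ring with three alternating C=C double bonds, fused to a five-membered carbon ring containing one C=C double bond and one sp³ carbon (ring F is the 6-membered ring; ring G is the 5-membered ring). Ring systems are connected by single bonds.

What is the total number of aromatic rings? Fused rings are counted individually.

Ring A is fully conjugated (every ring atom contributes a p orbital); 3 ring double bonds give 6 π electrons. 6 = 4(1)+2, so ring A is aromatic (benzene ring).
Ring B has one sp³ carbon, so it is not fully conjugated — not aromatic (cyclopentene ring).
Ring C has a continuous p-orbital overlap around the ring; 2 ring double bonds (4 π electrons) plus a heteroatom lone pair (2) give 6 π electrons. That satisfies 4n+2 with n=1, so ring C is aromatic (pyrazole).
Ring D has one sp³ carbon, so it is not fully conjugated — not aromatic (cyclopentadiene).
Ring E has a continuous p-orbital overlap around the ring; 2 ring double bonds (4 π electrons) plus a heteroatom lone pair (2) give 6 π electrons. That satisfies 4n+2 with n=1, so ring E is aromatic (oxazole).
Ring F is fully conjugated (every ring atom contributes a p orbital); 3 ring double bonds give 6 π electrons. 6 = 4(1)+2, so ring F is aromatic (benzene ring).
Ring G has one sp³ carbon, so it is not fully conjugated — not aromatic (cyclopentene ring).
Aromatic: A, C, E, F. Total: 4.

4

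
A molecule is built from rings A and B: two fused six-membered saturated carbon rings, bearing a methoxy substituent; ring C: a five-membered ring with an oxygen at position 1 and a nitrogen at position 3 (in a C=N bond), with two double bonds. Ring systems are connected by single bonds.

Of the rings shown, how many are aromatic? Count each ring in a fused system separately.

1

Ring A has only sp³ atoms, so it is not fully conjugated — not aromatic (cyclohexane ring).
Ring B has only sp³ atoms, so it is not fully conjugated — not aromatic (cyclohexane ring).
Ring C is planar and fully conjugated; 2 ring double bonds (4 π electrons) plus a heteroatom lone pair (2) give 6 π electrons. That satisfies 4n+2 with n=1, so ring C is aromatic (oxazole).
Aromatic: C. Total: 1.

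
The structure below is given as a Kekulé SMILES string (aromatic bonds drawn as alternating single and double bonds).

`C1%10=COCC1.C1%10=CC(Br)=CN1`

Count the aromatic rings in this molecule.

1

The SMILES encodes a five-membered ring of four carbons and one oxygen, with one C=C double bond and two sp³ carbons; a five-membered ring of four carbons and one nitrogen bearing a hydrogen, with two C=C double bonds.
The 5-membered ring with one oxygen has two sp³ carbons, so it is not fully conjugated — not aromatic (2,3-dihydrofuran).
The 5-membered ring with one N–H is fully conjugated (every ring atom contributes a p orbital); 2 ring double bonds (4 π electrons) plus a heteroatom lone pair (2) give 6 π electrons. Since 6 = 4n+2 (n=1), it is aromatic (pyrrole).
1 of the 2 rings is aromatic. Total: 1.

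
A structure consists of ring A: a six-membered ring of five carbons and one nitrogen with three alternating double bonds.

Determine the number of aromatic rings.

1

Ring A has a continuous p-orbital overlap around the ring; 3 ring double bonds give 6 π electrons. 6 = 4(1)+2, so ring A is aromatic (pyridine).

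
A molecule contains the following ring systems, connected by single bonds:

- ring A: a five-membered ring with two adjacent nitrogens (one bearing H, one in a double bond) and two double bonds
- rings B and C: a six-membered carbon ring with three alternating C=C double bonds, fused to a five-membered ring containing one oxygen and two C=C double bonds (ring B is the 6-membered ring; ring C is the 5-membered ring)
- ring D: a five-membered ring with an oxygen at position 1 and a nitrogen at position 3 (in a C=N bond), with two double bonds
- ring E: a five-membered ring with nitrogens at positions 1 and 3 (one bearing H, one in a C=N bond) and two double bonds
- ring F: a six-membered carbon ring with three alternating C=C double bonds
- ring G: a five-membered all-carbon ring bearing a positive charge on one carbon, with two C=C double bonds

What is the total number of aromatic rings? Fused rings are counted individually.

6

Ring A has a continuous p-orbital overlap around the ring; 2 ring double bonds (4 π electrons) plus a heteroatom lone pair (2) give 6 π electrons. That satisfies 4n+2 with n=1, so ring A is aromatic (pyrazole).
Rings B and C form a fused bicyclic system (with one oxygen) with 9 sp² atoms and 10 π electrons from ring double bonds plus a heteroatom lone pair. 10 = 4(2)+2, so the system is aromatic and both rings count as aromatic (benzofuran).
Ring D is planar and fully conjugated; 2 ring double bonds (4 π electrons) plus a heteroatom lone pair (2) give 6 π electrons. That satisfies 4n+2 with n=1, so ring D is aromatic (oxazole).
Ring E is fully conjugated (every ring atom contributes a p orbital); 2 ring double bonds (4 π electrons) plus a heteroatom lone pair (2) give 6 π electrons. Since 6 = 4n+2 (n=1), ring E is aromatic (imidazole).
Ring F has a continuous p-orbital overlap around the ring; 3 ring double bonds give 6 π electrons. That satisfies 4n+2 with n=1, so ring F is aromatic (benzene).
Ring G has only sp² ring atoms; a planar conformation would have a fully conjugated π system of 4 electrons. But 4 = 4(1), which is 4n not 4n+2, so ring G is not aromatic (cyclopentadienyl cation).
Aromatic: A, B, C, D, E, F. Total: 6.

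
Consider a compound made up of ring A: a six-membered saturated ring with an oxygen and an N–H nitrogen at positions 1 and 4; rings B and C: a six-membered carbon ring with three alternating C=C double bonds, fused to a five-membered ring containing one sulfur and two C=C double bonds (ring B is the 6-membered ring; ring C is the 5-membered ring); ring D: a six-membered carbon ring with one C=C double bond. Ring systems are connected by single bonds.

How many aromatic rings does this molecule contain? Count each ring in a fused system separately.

Ring A has only sp³ atoms, so it is not fully conjugated — not aromatic (morpholine).
Rings B and C form a fused bicyclic system (with one sulfur) with 9 sp² atoms and 10 π electrons from ring double bonds plus a heteroatom lone pair. 10 = 4(2)+2, so the system is aromatic and both rings count as aromatic (benzothiophene).
Ring D has four sp³ carbons, so it is not fully conjugated — not aromatic (cyclohexene).
Aromatic: B, C. Total: 2.

2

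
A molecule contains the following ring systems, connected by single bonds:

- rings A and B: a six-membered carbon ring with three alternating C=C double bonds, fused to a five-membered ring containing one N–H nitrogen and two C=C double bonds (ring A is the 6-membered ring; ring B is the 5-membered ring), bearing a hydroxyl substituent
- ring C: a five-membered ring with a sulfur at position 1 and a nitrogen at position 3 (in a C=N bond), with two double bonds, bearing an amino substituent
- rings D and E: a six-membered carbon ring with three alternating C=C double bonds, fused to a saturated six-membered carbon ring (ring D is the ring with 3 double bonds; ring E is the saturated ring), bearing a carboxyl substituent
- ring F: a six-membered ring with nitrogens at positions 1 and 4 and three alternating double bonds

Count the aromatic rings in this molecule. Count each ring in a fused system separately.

Rings A and B form a fused bicyclic system (with one N–H) with 9 sp² atoms and 10 π electrons from ring double bonds plus a heteroatom lone pair. 10 = 4(2)+2, so the system is aromatic and both rings count as aromatic (indole).
Ring C has a continuous p-orbital overlap around the ring; 2 ring double bonds (4 π electrons) plus a heteroatom lone pair (2) give 6 π electrons. That satisfies 4n+2 with n=1, so ring C is aromatic (thiazole).
Ring D is fully conjugated (every ring atom contributes a p orbital); 3 ring double bonds give 6 π electrons. Since 6 = 4n+2 (n=1), ring D is aromatic (benzene ring).
Ring E has four sp³ carbons, so it is not fully conjugated — not aromatic (cyclohexane ring).
Ring F is planar and fully conjugated; 3 ring double bonds give 6 π electrons. That satisfies 4n+2 with n=1, so ring F is aromatic (pyrazine).
Aromatic: A, B, C, D, F. Total: 5.

5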